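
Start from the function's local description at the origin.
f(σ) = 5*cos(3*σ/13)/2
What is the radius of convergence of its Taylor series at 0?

The radius of convergence is infinite.

The factor cos(3*σ/13) is entire and contributes no finite singular point.
The polynomial part has no poles.
No finite singular points: the Taylor series at 0 converges everywhere.


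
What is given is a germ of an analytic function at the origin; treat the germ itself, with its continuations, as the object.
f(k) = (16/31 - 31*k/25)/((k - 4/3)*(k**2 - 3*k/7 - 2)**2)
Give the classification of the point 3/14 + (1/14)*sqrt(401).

The point is a pole of order 2.

The denominator factor k**2 - 3*k/7 - 2 vanishes at 3/14 + (1/14)*sqrt(401) and appears to the power 2; the numerator there equals 2717/10850 - (31/350)*sqrt(401), nonzero, and no other factor vanishes.
Hence a pole whose order is the multiplicity, 2.


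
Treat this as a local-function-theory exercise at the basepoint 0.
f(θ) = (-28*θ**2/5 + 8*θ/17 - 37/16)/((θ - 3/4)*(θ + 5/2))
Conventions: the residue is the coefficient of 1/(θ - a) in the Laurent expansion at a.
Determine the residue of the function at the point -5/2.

At the order-1 pole -5/2 set g(θ) = (θ - (-5/2))*f(θ) = (-28*θ**2/5 + 8*θ/17 - 37/16)/(θ - 3/4).
Simple pole: residue = g(a) at a = -5/2, which is 10469/884.

The residue is 10469/884.


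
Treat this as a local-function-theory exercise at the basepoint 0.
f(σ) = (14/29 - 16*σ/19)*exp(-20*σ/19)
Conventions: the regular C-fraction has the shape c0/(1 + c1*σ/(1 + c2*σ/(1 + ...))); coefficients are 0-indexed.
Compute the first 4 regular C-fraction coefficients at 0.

Taylor coefficients (expand at 0): a_0 = 14/29, a_1 = -744/551, a_2 = 12080/10469, a_3 = -17600/31407.
c0 = a_0 = 14/29. Peel one level at a time: if S = 1 + c*σ/S' with S'(0) = 1, then c is the σ-coefficient of S and S' = c*σ/(S - 1).
S_1 = c0/f = 1 + (372/133)*σ + (96104/17689)*σ^2 + ...; c1 = 372/133.
S_2 = c1*σ/(S_1 - 1) = 1 + (-24026/12369)*σ + (328100/1040763)*σ^2 + ...; c2 = -24026/12369.
S_3 = c2*σ/(S_2 - 1) = 1 + (1148350/7075657)*σ + ...; c3 = 1148350/7075657.

The regular C-fraction coefficients are [14/29, 372/133, -24026/12369, 1148350/7075657].


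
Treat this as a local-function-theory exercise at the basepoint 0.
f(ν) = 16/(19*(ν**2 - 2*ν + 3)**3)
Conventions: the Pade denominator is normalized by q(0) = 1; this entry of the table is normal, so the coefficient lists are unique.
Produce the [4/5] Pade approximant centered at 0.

The Pade approximant has numerator coefficients [16/513, -64/16929, -40/5643, -16/5643, -8/16929]; denominator coefficients [1, -70/33, 155/66, -460/297, 545/891, -38/297].

Taylor coefficients needed (expand at 0): a_0 = 16/513, a_1 = 32/513, a_2 = 80/1539, a_3 = 128/13851, a_4 = -352/13851, a_5 = -64/2187, a_6 = -4448/373977, a_7 = 640/124659, a_8 = 3824/373977, a_9 = 59168/10097379.
Write the denominator as Q(ν) = 1 + q1*ν + q2*ν^2 + q3*ν^3 + q4*ν^4 + q5*ν^5. Requiring Q*f - P = O(ν^10) with deg P <= 4 kills the coefficients of ν^5..ν^9 in Q*f:
  ν^5: a_5 + q1*a_4 + q2*a_3 + q3*a_2 + q4*a_1 + q5*a_0 = 0, i.e. -64/2187 + (-352/13851)*q1 + (128/13851)*q2 + (80/1539)*q3 + (32/513)*q4 + (16/513)*q5 = 0.
  ν^6: a_6 + q1*a_5 + q2*a_4 + q3*a_3 + q4*a_2 + q5*a_1 = 0, i.e. -4448/373977 + (-64/2187)*q1 + (-352/13851)*q2 + (128/13851)*q3 + (80/1539)*q4 + (32/513)*q5 = 0.
  ν^7: a_7 + q1*a_6 + q2*a_5 + q3*a_4 + q4*a_3 + q5*a_2 = 0, i.e. 640/124659 + (-4448/373977)*q1 + (-64/2187)*q2 + (-352/13851)*q3 + (128/13851)*q4 + (80/1539)*q5 = 0.
  ν^8: a_8 + q1*a_7 + q2*a_6 + q3*a_5 + q4*a_4 + q5*a_3 = 0, i.e. 3824/373977 + (640/124659)*q1 + (-4448/373977)*q2 + (-64/2187)*q3 + (-352/13851)*q4 + (128/13851)*q5 = 0.
  ν^9: a_9 + q1*a_8 + q2*a_7 + q3*a_6 + q4*a_5 + q5*a_4 = 0, i.e. 59168/10097379 + (3824/373977)*q1 + (640/124659)*q2 + (-4448/373977)*q3 + (-64/2187)*q4 + (-352/13851)*q5 = 0.
Solving this linear system: q1 = -70/33, q2 = 155/66, q3 = -460/297, q4 = 545/891, q5 = -38/297.
The numerator is Q*f truncated at degree 4: P0 = a_0 = 16/513; P1 = a_1 + q1*a_0 = -64/16929; P2 = a_2 + q1*a_1 + q2*a_0 = -40/5643; P3 = a_3 + q1*a_2 + q2*a_1 + q3*a_0 = -16/5643; P4 = a_4 + q1*a_3 + q2*a_2 + q3*a_1 + q4*a_0 = -8/16929.


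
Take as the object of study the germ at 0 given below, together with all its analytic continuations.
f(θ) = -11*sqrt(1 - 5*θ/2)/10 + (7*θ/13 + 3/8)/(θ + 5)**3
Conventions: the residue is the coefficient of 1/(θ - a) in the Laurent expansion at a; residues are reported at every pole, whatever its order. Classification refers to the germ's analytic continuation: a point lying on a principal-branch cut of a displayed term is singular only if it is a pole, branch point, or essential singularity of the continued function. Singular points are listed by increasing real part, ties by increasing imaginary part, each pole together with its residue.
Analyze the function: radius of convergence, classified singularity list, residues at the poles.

Denominator factor (θ + 5)^3: pole of order 3 at -5, modulus 5.
Branch term (-11/10)*sqrt(1 - θ/(2/5)): its argument vanishes at θ = 2/5, a square-root branch point, modulus 2/5.
The radius of convergence is the smallest modulus among the singular points: 2/5.
The branch term is analytic at -5 and contributes nothing to the residue; only the rational part matters.
At the order-3 pole -5 set g(θ) = (θ - (-5))^3*(rational part) = 7*θ/13 + 3/8.
Order-3 pole: residue = g''(a)/2; g''(-5) = 0, so the residue is 0.
List the singular points by increasing real part (a conjugate pair: the negative imaginary part first).

Radius of convergence at 0: 2/5.
At -5: a pole of order 3; residue 0.
At 2/5: an algebraic (square-root) branch point.


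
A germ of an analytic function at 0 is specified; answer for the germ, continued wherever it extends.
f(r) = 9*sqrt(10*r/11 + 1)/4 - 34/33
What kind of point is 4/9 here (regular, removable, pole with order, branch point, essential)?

There is no denominator, hence no pole anywhere.
Branch term sqrt(1 - r/(-11/10)): argument at 4/9 is 139/99, nonzero, so 4/9 is not its branch point (a point on a principal cut is still regular for the continued germ).
So the germ continues analytically to 4/9.

The point is a regular point.


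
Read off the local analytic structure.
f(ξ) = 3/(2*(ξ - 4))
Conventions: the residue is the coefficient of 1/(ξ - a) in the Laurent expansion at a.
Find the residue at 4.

At the order-1 pole 4 set g(ξ) = (ξ - (4))*f(ξ) = 3/2.
Simple pole: residue = g(a) at a = 4, which is 3/2.

The residue is 3/2.


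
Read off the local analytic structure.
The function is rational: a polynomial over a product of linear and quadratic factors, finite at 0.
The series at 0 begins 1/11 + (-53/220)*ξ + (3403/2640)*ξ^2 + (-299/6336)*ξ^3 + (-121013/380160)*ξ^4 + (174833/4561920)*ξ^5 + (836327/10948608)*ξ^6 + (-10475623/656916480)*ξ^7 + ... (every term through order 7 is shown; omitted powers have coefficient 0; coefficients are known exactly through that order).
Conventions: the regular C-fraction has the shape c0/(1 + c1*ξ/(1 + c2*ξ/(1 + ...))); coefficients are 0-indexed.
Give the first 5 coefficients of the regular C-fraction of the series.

The regular C-fraction coefficients are [1/11, 53/20, 2147/795, -28752935/2730984, 90365/17176].

Taylor coefficients (read off): a_0 = 1/11, a_1 = -53/220, a_2 = 3403/2640, a_3 = -299/6336, a_4 = -121013/380160.
c0 = a_0 = 1/11. Peel one level at a time: if S = 1 + c*ξ/S' with S'(0) = 1, then c is the ξ-coefficient of S and S' = c*ξ/(S - 1).
S_1 = c0/f = 1 + (53/20)*ξ + (-2147/300)*ξ^2 + ...; c1 = 53/20.
S_2 = c1*ξ/(S_1 - 1) = 1 + (2147/795)*ξ + (5750587/202248)*ξ^2 + ...; c2 = 2147/795.
S_3 = c2*ξ/(S_2 - 1) = 1 + (-28752935/2730984)*ξ + (49023754175/885044928)*ξ^2 + ...; c3 = -28752935/2730984.
S_4 = c3*ξ/(S_3 - 1) = 1 + (90365/17176)*ξ + ...; c4 = 90365/17176.


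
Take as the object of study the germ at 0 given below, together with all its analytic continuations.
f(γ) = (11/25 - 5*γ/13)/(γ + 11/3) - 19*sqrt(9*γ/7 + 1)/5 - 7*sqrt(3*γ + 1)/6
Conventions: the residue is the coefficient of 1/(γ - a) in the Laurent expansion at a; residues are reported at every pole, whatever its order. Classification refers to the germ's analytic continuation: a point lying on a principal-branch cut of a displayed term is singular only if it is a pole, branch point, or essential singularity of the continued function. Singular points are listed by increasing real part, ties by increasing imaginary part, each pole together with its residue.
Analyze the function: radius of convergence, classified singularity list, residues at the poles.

Denominator factor (γ + 11/3): pole of order 1 at -11/3, modulus 11/3.
Branch term (-7/6)*sqrt(1 - γ/(-1/3)): its argument vanishes at γ = -1/3, a square-root branch point, modulus 1/3.
Branch term (-19/5)*sqrt(1 - γ/(-7/9)): its argument vanishes at γ = -7/9, a square-root branch point, modulus 7/9.
The radius of convergence is the smallest modulus among the singular points: 1/3.
The branch terms are analytic at -11/3 and contribute nothing to the residue; only the rational part matters.
At the order-1 pole -11/3 set g(γ) = (γ - (-11/3))*(rational part) = 11/25 - 5*γ/13.
Simple pole: residue = g(a) at a = -11/3, which is 1804/975.
List the singular points by increasing real part (a conjugate pair: the negative imaginary part first).

Radius of convergence at 0: 1/3.
At -11/3: a pole of order 1; residue 1804/975.
At -7/9: an algebraic (square-root) branch point.
At -1/3: an algebraic (square-root) branch point.


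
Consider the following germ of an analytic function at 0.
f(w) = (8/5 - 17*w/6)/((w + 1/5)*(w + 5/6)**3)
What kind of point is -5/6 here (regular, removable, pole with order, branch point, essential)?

The denominator factor w + 5/6 vanishes at -5/6 and appears to the power 3; the numerator there equals 713/180, nonzero, and no other factor vanishes.
Hence a pole whose order is the multiplicity, 3.

The point is a pole of order 3.


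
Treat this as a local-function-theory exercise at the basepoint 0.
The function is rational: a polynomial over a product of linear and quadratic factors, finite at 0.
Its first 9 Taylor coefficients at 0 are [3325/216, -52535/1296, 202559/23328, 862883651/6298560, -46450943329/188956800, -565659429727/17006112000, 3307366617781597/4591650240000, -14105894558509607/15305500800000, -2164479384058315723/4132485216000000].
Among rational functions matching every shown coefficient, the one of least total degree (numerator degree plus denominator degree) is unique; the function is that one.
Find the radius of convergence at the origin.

The radius of convergence is (1/5)*sqrt(15).

No rational of total degree below 7 reproduces all 9 coefficients; solving the [0/7] Pade equations on them gives f(τ) = -19/(4*(τ - 10/7)*(τ**2 + 2*τ/3 + 3/5)**3), whose expansion matches every shown term.
Denominator factor (τ - 10/7): pole of order 1 at 10/7, modulus 10/7.
Denominator factor (τ**2 + 2*τ/3 + 3/5)^3: discriminant -88/45, complex-conjugate roots (-1/3) + ((1/15)*sqrt(110))*i and (-1/3) - ((1/15)*sqrt(110))*i; poles of order 3, moduli (1/5)*sqrt(15) and (1/5)*sqrt(15).
The radius of convergence is the smallest modulus among the singular points: (1/5)*sqrt(15).


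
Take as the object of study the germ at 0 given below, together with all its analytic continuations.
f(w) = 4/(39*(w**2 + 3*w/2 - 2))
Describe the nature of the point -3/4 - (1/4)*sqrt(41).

The denominator factor w**2 + 3*w/2 - 2 vanishes at -3/4 - (1/4)*sqrt(41) and appears to the power 1; the numerator there equals 4/39, nonzero, and no other factor vanishes.
Hence a pole whose order is the multiplicity, 1.

The point is a pole of order 1.


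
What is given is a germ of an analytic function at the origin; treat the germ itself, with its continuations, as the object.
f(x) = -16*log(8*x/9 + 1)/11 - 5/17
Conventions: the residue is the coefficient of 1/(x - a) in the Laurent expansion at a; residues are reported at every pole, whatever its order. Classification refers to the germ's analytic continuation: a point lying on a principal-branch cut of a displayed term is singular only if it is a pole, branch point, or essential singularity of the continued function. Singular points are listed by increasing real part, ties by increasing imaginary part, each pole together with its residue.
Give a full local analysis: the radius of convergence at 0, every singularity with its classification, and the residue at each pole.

Radius of convergence at 0: 9/8.
At -9/8: a logarithmic branch point.

Branch term (-16/11)*log(1 - x/(-9/8)): its argument vanishes at x = -9/8, a logarithmic branch point, modulus 9/8.
The radius of convergence is the smallest modulus among the singular points: 9/8.


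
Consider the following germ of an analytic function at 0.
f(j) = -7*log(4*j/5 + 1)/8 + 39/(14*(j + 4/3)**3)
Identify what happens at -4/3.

The point is a pole of order 3.

The denominator factor j + 4/3 vanishes at -4/3 and appears to the power 3; the numerator there equals 39/14, nonzero, and no other factor vanishes.
The branch terms are analytic at this point.
Hence a pole whose order is the multiplicity, 3.


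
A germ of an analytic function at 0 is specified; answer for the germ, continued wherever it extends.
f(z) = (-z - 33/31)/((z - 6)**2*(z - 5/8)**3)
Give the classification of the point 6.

The point is a pole of order 2.

The denominator factor z - 6 vanishes at 6 and appears to the power 2; the numerator there equals -219/31, nonzero, and no other factor vanishes.
Hence a pole whose order is the multiplicity, 2.


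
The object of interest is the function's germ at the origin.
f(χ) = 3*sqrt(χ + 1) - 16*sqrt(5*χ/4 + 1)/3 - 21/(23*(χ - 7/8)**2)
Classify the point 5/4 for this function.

The point is a regular point.

Denominator factors: χ - 7/8 = 3/8 at χ = 5/4 — none vanishes.
Branch term sqrt(1 - χ/(-4/5)): argument at 5/4 is 41/16, nonzero, so 5/4 is not its branch point (a point on a principal cut is still regular for the continued germ).
Branch term sqrt(1 - χ/(-1)): argument at 5/4 is 9/4, nonzero, so 5/4 is not its branch point (a point on a principal cut is still regular for the continued germ).
So the germ continues analytically to 5/4.


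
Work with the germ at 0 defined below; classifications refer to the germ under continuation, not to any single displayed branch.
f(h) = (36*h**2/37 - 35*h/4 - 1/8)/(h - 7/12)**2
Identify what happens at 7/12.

The point is a pole of order 2.

The denominator factor h - 7/12 vanishes at 7/12 and appears to the power 2; the numerator there equals -8699/1776, nonzero, and no other factor vanishes.
Hence a pole whose order is the multiplicity, 2.


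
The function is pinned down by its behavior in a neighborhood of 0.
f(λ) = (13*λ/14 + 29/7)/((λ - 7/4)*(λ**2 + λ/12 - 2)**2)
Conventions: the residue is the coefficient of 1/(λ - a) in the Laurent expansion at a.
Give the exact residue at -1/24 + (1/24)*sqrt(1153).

The factor λ**2 + λ/12 - 2 splits as (λ - a)(λ - a') with a = -1/24 + (1/24)*sqrt(1153), a' = -1/24 - (1/24)*sqrt(1153). At the order-2 pole a set g(λ) = (λ - a)^2*f(λ) = [(13*λ/14 + 29/7)/(λ - 7/4)] / (λ - a')^2.
Order-2 pole: residue = g'(a); g'(-1/24 + (1/24)*sqrt(1153)) = -11628/5887 - (421395444/7826230783)*sqrt(1153), so the residue is -11628/5887 - (421395444/7826230783)*sqrt(1153).

The residue is -11628/5887 - (421395444/7826230783)*sqrt(1153).


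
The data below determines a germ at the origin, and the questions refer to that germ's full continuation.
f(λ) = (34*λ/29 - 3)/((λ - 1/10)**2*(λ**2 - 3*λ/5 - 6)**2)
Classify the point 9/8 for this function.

The point is a regular point.

Denominator factors: λ - 1/10 = 41/40 at λ = 9/8; λ**2 - 3*λ/5 - 6 = -1731/320 at λ = 9/8 — none vanishes.
So the germ continues analytically to 9/8.


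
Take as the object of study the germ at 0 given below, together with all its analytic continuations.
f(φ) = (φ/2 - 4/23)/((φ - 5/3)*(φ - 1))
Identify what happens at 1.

The point is a pole of order 1.

The denominator factor φ - 1 vanishes at 1 and appears to the power 1; the numerator there equals 15/46, nonzero, and no other factor vanishes.
Hence a pole whose order is the multiplicity, 1.


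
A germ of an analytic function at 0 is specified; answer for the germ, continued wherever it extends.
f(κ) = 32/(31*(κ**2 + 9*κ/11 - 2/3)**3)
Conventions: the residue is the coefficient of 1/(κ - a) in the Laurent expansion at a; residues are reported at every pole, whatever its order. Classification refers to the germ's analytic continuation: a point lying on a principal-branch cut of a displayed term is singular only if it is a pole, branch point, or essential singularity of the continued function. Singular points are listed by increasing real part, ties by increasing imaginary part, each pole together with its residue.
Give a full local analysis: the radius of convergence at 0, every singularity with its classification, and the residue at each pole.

Radius of convergence at 0: -9/22 + (1/66)*sqrt(3633).
At -9/22 - (1/66)*sqrt(3633): a pole of order 3; residue -(278296128/55054664861)*sqrt(3633).
At -9/22 + (1/66)*sqrt(3633): a pole of order 3; residue (278296128/55054664861)*sqrt(3633).

Denominator factor (κ**2 + 9*κ/11 - 2/3)^3: discriminant 1211/363, real irrational roots -9/22 + (1/66)*sqrt(3633) and -9/22 - (1/66)*sqrt(3633); poles of order 3, moduli -9/22 + (1/66)*sqrt(3633) and 9/22 + (1/66)*sqrt(3633).
The radius of convergence is the smallest modulus among the singular points: -9/22 + (1/66)*sqrt(3633).
The factor κ**2 + 9*κ/11 - 2/3 splits as (κ - a)(κ - a') with a = -9/22 - (1/66)*sqrt(3633), a' = -9/22 + (1/66)*sqrt(3633). At the order-3 pole a set g(κ) = (κ - a)^3*f(κ) = [32/31] / (κ - a')^3.
Order-3 pole: residue = g''(a)/2; g''(-9/22 - (1/66)*sqrt(3633)) = -(556592256/55054664861)*sqrt(3633), so the residue is -(278296128/55054664861)*sqrt(3633).
The factor κ**2 + 9*κ/11 - 2/3 splits as (κ - a)(κ - a') with a = -9/22 + (1/66)*sqrt(3633), a' = -9/22 - (1/66)*sqrt(3633). At the order-3 pole a set g(κ) = (κ - a)^3*f(κ) = [32/31] / (κ - a')^3.
Order-3 pole: residue = g''(a)/2; g''(-9/22 + (1/66)*sqrt(3633)) = (556592256/55054664861)*sqrt(3633), so the residue is (278296128/55054664861)*sqrt(3633).
List the singular points by increasing real part (a conjugate pair: the negative imaginary part first).


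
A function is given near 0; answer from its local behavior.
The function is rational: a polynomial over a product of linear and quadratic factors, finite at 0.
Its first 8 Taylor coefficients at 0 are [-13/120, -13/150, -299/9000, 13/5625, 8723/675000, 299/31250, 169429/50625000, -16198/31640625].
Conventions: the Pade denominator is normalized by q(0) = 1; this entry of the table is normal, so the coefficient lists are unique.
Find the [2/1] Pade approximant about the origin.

The Pade approximant has numerator coefficients [-13/120, -13/138, -65/1656]; denominator coefficients [1, 8/115].

Taylor coefficients needed (read off): a_0 = -13/120, a_1 = -13/150, a_2 = -299/9000, a_3 = 13/5625.
Write the denominator as Q(τ) = 1 + q1*τ. Requiring Q*f - P = O(τ^4) with deg P <= 2 kills the coefficients of τ^3..τ^3 in Q*f:
  τ^3: a_3 + q1*a_2 = 0, i.e. 13/5625 + (-299/9000)*q1 = 0.
Solving this linear system: q1 = 8/115.
The numerator is Q*f truncated at degree 2: P0 = a_0 = -13/120; P1 = a_1 + q1*a_0 = -13/138; P2 = a_2 + q1*a_1 = -65/1656.


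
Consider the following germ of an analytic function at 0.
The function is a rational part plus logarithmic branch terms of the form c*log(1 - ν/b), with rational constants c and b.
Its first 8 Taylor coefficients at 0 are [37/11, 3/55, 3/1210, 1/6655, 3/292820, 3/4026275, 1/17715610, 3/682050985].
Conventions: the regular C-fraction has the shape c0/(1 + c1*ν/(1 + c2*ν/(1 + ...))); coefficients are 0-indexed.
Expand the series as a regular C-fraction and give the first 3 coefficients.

Taylor coefficients (read off): a_0 = 37/11, a_1 = 3/55, a_2 = 3/1210.
c0 = a_0 = 37/11. Peel one level at a time: if S = 1 + c*ν/S' with S'(0) = 1, then c is the ν-coefficient of S and S' = c*ν/(S - 1).
S_1 = c0/f = 1 + (-3/185)*ν + (-357/752950)*ν^2 + ...; c1 = -3/185.
S_2 = c1*ν/(S_1 - 1) = 1 + (-119/4070)*ν + ...; c2 = -119/4070.

The regular C-fraction coefficients are [37/11, -3/185, -119/4070].


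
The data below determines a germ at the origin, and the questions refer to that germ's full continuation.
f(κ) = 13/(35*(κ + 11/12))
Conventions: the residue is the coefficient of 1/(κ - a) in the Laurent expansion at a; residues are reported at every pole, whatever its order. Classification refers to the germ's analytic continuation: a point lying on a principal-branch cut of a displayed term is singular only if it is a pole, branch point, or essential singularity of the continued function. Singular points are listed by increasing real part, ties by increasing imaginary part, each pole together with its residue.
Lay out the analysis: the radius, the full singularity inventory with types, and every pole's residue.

Radius of convergence at 0: 11/12.
At -11/12: a pole of order 1; residue 13/35.

Denominator factor (κ + 11/12): pole of order 1 at -11/12, modulus 11/12.
The radius of convergence is the smallest modulus among the singular points: 11/12.
At the order-1 pole -11/12 set g(κ) = (κ - (-11/12))*f(κ) = 13/35.
Simple pole: residue = g(a) at a = -11/12, which is 13/35.


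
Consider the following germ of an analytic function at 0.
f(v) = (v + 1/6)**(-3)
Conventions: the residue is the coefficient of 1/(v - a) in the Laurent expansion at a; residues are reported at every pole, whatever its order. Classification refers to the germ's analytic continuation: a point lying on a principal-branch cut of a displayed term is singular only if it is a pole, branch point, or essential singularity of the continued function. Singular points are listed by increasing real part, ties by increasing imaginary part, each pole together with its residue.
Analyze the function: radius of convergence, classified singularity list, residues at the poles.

Radius of convergence at 0: 1/6.
At -1/6: a pole of order 3; residue 0.

Denominator factor (v + 1/6)^3: pole of order 3 at -1/6, modulus 1/6.
The radius of convergence is the smallest modulus among the singular points: 1/6.
At the order-3 pole -1/6 set g(v) = (v - (-1/6))^3*f(v) = 1.
Order-3 pole: residue = g''(a)/2; g''(-1/6) = 0, so the residue is 0.


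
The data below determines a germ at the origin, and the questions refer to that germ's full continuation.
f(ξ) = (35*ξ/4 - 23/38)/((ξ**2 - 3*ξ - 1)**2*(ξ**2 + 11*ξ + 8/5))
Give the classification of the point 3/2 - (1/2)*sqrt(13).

The denominator factor ξ**2 - 3*ξ - 1 vanishes at 3/2 - (1/2)*sqrt(13) and appears to the power 2; the numerator there equals 1903/152 - (35/8)*sqrt(13), nonzero, and no other factor vanishes.
Hence a pole whose order is the multiplicity, 2.

The point is a pole of order 2.


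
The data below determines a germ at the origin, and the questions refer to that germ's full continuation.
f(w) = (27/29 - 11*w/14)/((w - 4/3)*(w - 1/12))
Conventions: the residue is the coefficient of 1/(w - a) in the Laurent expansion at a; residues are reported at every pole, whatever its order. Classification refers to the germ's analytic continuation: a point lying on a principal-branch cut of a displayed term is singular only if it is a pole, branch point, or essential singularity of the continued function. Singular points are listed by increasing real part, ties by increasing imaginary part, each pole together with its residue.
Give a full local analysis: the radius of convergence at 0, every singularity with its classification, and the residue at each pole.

Denominator factor (w - 4/3): pole of order 1 at 4/3, modulus 4/3.
Denominator factor (w - 1/12): pole of order 1 at 1/12, modulus 1/12.
The radius of convergence is the smallest modulus among the singular points: 1/12.
At the order-1 pole 1/12 set g(w) = (w - (1/12))*f(w) = (27/29 - 11*w/14)/(w - 4/3).
Simple pole: residue = g(a) at a = 1/12, which is -4217/6090.
At the order-1 pole 4/3 set g(w) = (w - (4/3))*f(w) = (27/29 - 11*w/14)/(w - 1/12).
Simple pole: residue = g(a) at a = 4/3, which is -284/3045.
List the singular points by increasing real part (a conjugate pair: the negative imaginary part first).

Radius of convergence at 0: 1/12.
At 1/12: a pole of order 1; residue -4217/6090.
At 4/3: a pole of order 1; residue -284/3045.


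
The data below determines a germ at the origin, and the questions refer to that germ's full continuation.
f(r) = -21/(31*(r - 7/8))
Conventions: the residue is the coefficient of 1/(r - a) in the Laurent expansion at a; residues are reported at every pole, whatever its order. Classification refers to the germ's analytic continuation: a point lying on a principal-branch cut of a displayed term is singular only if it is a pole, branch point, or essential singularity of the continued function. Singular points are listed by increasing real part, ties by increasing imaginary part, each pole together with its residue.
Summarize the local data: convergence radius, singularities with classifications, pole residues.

Denominator factor (r - 7/8): pole of order 1 at 7/8, modulus 7/8.
The radius of convergence is the smallest modulus among the singular points: 7/8.
At the order-1 pole 7/8 set g(r) = (r - (7/8))*f(r) = -21/31.
Simple pole: residue = g(a) at a = 7/8, which is -21/31.

Radius of convergence at 0: 7/8.
At 7/8: a pole of order 1; residue -21/31.


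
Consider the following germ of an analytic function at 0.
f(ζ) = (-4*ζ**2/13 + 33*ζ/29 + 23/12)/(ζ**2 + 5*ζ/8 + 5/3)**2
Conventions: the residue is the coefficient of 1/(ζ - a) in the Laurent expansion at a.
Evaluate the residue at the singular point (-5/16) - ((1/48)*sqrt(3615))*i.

The residue is ((1214016/547413425)*sqrt(3615))*i.

The factor ζ**2 + 5*ζ/8 + 5/3 splits as (ζ - a)(ζ - a') with a = (-5/16) - ((1/48)*sqrt(3615))*i, a' = (-5/16) + ((1/48)*sqrt(3615))*i. At the order-2 pole a set g(ζ) = (ζ - a)^2*f(ζ) = [-4*ζ**2/13 + 33*ζ/29 + 23/12] / (ζ - a')^2.
Order-2 pole: residue = g'(a); g'((-5/16) - ((1/48)*sqrt(3615))*i) = ((1214016/547413425)*sqrt(3615))*i, so the residue is ((1214016/547413425)*sqrt(3615))*i.


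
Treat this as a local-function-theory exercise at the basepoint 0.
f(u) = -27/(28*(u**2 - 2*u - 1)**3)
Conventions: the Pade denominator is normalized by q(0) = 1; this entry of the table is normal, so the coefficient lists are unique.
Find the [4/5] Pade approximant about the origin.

Taylor coefficients needed (expand at 0): a_0 = 27/28, a_1 = -81/14, a_2 = 729/28, a_3 = -702/7, a_4 = 4941/14, a_5 = -8181/7, a_6 = 51867/14, a_7 = -79542/7, a_8 = 951021/28, a_9 = -1392147/14.
Write the denominator as Q(u) = 1 + q1*u + q2*u^2 + q3*u^3 + q4*u^4 + q5*u^5. Requiring Q*f - P = O(u^10) with deg P <= 4 kills the coefficients of u^5..u^9 in Q*f:
  u^5: a_5 + q1*a_4 + q2*a_3 + q3*a_2 + q4*a_1 + q5*a_0 = 0, i.e. -8181/7 + (4941/14)*q1 + (-702/7)*q2 + (729/28)*q3 + (-81/14)*q4 + (27/28)*q5 = 0.
  u^6: a_6 + q1*a_5 + q2*a_4 + q3*a_3 + q4*a_2 + q5*a_1 = 0, i.e. 51867/14 + (-8181/7)*q1 + (4941/14)*q2 + (-702/7)*q3 + (729/28)*q4 + (-81/14)*q5 = 0.
  u^7: a_7 + q1*a_6 + q2*a_5 + q3*a_4 + q4*a_3 + q5*a_2 = 0, i.e. -79542/7 + (51867/14)*q1 + (-8181/7)*q2 + (4941/14)*q3 + (-702/7)*q4 + (729/28)*q5 = 0.
  u^8: a_8 + q1*a_7 + q2*a_6 + q3*a_5 + q4*a_4 + q5*a_3 = 0, i.e. 951021/28 + (-79542/7)*q1 + (51867/14)*q2 + (-8181/7)*q3 + (4941/14)*q4 + (-702/7)*q5 = 0.
  u^9: a_9 + q1*a_8 + q2*a_7 + q3*a_6 + q4*a_5 + q5*a_4 = 0, i.e. -1392147/14 + (951021/28)*q1 + (-79542/7)*q2 + (51867/14)*q3 + (-8181/7)*q4 + (4941/14)*q5 = 0.
Solving this linear system: q1 = 1150/183, q2 = 1315/122, q3 = -60/61, q4 = -1715/183, q5 = 202/61.
The numerator is Q*f truncated at degree 4: P0 = a_0 = 27/28; P1 = a_1 + q1*a_0 = 117/427; P2 = a_2 + q1*a_1 + q2*a_0 = 243/3416; P3 = a_3 + q1*a_2 + q2*a_1 + q3*a_0 = 27/1708; P4 = a_4 + q1*a_3 + q2*a_2 + q3*a_1 + q4*a_0 = 9/3416.

The Pade approximant has numerator coefficients [27/28, 117/427, 243/3416, 27/1708, 9/3416]; denominator coefficients [1, 1150/183, 1315/122, -60/61, -1715/183, 202/61].


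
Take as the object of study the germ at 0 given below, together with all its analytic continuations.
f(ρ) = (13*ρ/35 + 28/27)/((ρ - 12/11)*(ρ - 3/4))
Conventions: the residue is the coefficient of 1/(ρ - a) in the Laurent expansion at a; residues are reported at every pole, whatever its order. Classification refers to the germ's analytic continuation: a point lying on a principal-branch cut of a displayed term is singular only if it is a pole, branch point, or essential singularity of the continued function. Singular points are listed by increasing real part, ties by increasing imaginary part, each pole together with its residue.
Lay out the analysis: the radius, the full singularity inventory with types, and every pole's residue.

Denominator factor (ρ - 3/4): pole of order 1 at 3/4, modulus 3/4.
Denominator factor (ρ - 12/11): pole of order 1 at 12/11, modulus 12/11.
The radius of convergence is the smallest modulus among the singular points: 3/4.
At the order-1 pole 3/4 set g(ρ) = (ρ - (3/4))*f(ρ) = (13*ρ/35 + 28/27)/(ρ - 12/11).
Simple pole: residue = g(a) at a = 3/4, which is -54703/14175.
At the order-1 pole 12/11 set g(ρ) = (ρ - (12/11))*f(ρ) = (13*ρ/35 + 28/27)/(ρ - 3/4).
Simple pole: residue = g(a) at a = 12/11, which is 59968/14175.
List the singular points by increasing real part (a conjugate pair: the negative imaginary part first).

Radius of convergence at 0: 3/4.
At 3/4: a pole of order 1; residue -54703/14175.
At 12/11: a pole of order 1; residue 59968/14175.


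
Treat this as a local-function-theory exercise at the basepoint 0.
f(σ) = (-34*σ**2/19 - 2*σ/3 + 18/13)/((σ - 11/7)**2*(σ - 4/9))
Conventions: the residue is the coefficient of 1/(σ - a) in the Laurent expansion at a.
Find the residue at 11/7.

The residue is -2948520/1245127.

At the order-2 pole 11/7 set g(σ) = (σ - (11/7))^2*f(σ) = (-34*σ**2/19 - 2*σ/3 + 18/13)/(σ - 4/9).
Order-2 pole: residue = g'(a); g'(11/7) = -2948520/1245127, so the residue is -2948520/1245127.


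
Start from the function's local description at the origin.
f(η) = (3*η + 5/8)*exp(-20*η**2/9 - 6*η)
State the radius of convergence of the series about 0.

The factor exp(-20*η**2/9 - 6*η) is entire and contributes no finite singular point.
The polynomial part has no poles.
No finite singular points: the Taylor series at 0 converges everywhere.

The radius of convergence is infinite.


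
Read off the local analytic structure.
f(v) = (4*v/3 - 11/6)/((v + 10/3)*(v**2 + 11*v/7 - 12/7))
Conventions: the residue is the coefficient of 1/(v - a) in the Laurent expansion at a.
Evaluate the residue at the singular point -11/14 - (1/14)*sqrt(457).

The factor v**2 + 11*v/7 - 12/7 splits as (v - a)(v - a') with a = -11/14 - (1/14)*sqrt(457), a' = -11/14 + (1/14)*sqrt(457). At the order-1 pole a set g(v) = (v - a)*f(v) = [(4*v/3 - 11/6)/(v + 10/3)] / (v - a').
Simple pole: residue = g(a) at a = -11/14 - (1/14)*sqrt(457), which is 791/1048 + (18431/478936)*sqrt(457).

The residue is 791/1048 + (18431/478936)*sqrt(457).


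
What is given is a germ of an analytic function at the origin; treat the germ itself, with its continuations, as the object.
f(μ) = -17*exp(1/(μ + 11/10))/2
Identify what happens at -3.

The point is a regular point.

There is no denominator, hence no pole anywhere.
The essential point of exp(1/(μ - (-11/10))) is -11/10, not -3.
So the germ continues analytically to -3.


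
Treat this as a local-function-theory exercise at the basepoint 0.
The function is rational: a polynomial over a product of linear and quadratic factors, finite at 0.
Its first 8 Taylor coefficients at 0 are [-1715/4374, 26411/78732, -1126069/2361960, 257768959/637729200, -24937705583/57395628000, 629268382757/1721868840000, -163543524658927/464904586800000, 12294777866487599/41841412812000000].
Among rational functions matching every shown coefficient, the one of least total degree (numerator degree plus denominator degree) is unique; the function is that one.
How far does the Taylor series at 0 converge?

The radius of convergence is 9/7.

No rational of total degree below 3 reproduces all 8 coefficients; solving the [0/3] Pade equations on them gives f(z) = 25/(27*(z - 10/7)*(z + 9/7)**2), whose expansion matches every shown term.
Denominator factor (z + 9/7)^2: pole of order 2 at -9/7, modulus 9/7.
Denominator factor (z - 10/7): pole of order 1 at 10/7, modulus 10/7.
The radius of convergence is the smallest modulus among the singular points: 9/7.


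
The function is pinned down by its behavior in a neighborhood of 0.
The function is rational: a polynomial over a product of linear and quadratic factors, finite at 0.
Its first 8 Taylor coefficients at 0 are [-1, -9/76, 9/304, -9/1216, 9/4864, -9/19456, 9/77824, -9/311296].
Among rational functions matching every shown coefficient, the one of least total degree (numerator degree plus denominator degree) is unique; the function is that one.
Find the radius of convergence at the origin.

The radius of convergence is 4.

No rational of total degree below 2 reproduces all 8 coefficients; solving the [1/1] Pade equations on them gives f(j) = (-28*j/19 - 4)/(j + 4), whose expansion matches every shown term.
Denominator factor (j + 4): pole of order 1 at -4, modulus 4.
The radius of convergence is the smallest modulus among the singular points: 4.


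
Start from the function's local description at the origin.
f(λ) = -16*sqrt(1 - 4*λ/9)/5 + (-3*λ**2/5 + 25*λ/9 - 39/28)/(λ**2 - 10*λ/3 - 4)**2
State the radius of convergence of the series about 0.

The radius of convergence is -5/3 + (1/3)*sqrt(61).

Denominator factor (λ**2 - 10*λ/3 - 4)^2: discriminant 244/9, real irrational roots 5/3 + (1/3)*sqrt(61) and 5/3 - (1/3)*sqrt(61); poles of order 2, moduli 5/3 + (1/3)*sqrt(61) and -5/3 + (1/3)*sqrt(61).
Branch term (-16/5)*sqrt(1 - λ/(9/4)): its argument vanishes at λ = 9/4, a square-root branch point, modulus 9/4.
The radius of convergence is the smallest modulus among the singular points: -5/3 + (1/3)*sqrt(61).


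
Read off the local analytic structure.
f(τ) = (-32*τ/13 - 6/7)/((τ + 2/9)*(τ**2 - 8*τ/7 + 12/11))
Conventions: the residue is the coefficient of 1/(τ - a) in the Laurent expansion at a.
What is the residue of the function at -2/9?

The residue is -12573/56524.

At the order-1 pole -2/9 set g(τ) = (τ - (-2/9))*f(τ) = (-32*τ/13 - 6/7)/(τ**2 - 8*τ/7 + 12/11).
Simple pole: residue = g(a) at a = -2/9, which is -12573/56524.


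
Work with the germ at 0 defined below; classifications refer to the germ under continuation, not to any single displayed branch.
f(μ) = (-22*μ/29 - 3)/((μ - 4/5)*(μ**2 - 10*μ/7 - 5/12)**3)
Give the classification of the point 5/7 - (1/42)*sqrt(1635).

The point is a pole of order 3.

The denominator factor μ**2 - 10*μ/7 - 5/12 vanishes at 5/7 - (1/42)*sqrt(1635) and appears to the power 3; the numerator there equals -719/203 + (11/609)*sqrt(1635), nonzero, and no other factor vanishes.
Hence a pole whose order is the multiplicity, 3.


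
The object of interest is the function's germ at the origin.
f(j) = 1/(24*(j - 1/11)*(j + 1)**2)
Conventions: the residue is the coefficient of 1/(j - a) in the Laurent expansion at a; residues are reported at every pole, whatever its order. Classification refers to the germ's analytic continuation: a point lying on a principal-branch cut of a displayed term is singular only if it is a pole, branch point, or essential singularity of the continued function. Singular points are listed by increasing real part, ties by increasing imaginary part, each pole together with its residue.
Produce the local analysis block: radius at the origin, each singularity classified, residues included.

Radius of convergence at 0: 1/11.
At -1: a pole of order 2; residue -121/3456.
At 1/11: a pole of order 1; residue 121/3456.

Denominator factor (j + 1)^2: pole of order 2 at -1, modulus 1.
Denominator factor (j - 1/11): pole of order 1 at 1/11, modulus 1/11.
The radius of convergence is the smallest modulus among the singular points: 1/11.
At the order-2 pole -1 set g(j) = (j - (-1))^2*f(j) = 1/(24*(j - 1/11)).
Order-2 pole: residue = g'(a); g'(-1) = -121/3456, so the residue is -121/3456.
At the order-1 pole 1/11 set g(j) = (j - (1/11))*f(j) = 1/(24*(j + 1)**2).
Simple pole: residue = g(a) at a = 1/11, which is 121/3456.
List the singular points by increasing real part (a conjugate pair: the negative imaginary part first).


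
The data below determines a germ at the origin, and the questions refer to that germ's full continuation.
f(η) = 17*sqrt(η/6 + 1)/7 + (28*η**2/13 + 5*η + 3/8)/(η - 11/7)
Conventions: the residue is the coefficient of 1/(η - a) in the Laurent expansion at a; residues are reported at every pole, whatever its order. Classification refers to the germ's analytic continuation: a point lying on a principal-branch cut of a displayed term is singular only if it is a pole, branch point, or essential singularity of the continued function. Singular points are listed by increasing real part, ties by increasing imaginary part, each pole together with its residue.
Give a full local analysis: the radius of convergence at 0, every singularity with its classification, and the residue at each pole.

Denominator factor (η - 11/7): pole of order 1 at 11/7, modulus 11/7.
Branch term (17/7)*sqrt(1 - η/(-6)): its argument vanishes at η = -6, a square-root branch point, modulus 6.
The radius of convergence is the smallest modulus among the singular points: 11/7.
The branch term is analytic at 11/7 and contributes nothing to the residue; only the rational part matters.
At the order-1 pole 11/7 set g(η) = (η - (11/7))*(rational part) = 28*η**2/13 + 5*η + 3/8.
Simple pole: residue = g(a) at a = 11/7, which is 9865/728.
List the singular points by increasing real part (a conjugate pair: the negative imaginary part first).

Radius of convergence at 0: 11/7.
At -6: an algebraic (square-root) branch point.
At 11/7: a pole of order 1; residue 9865/728.


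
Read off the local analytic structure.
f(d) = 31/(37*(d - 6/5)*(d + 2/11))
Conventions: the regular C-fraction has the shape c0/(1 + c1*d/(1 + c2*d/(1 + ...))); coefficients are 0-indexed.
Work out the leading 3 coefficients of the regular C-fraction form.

The regular C-fraction coefficients are [-1705/444, 14/3, 55/56].

Taylor coefficients (expand at 0): a_0 = -1705/444, a_1 = 11935/666, a_2 = -1618045/15984.
c0 = a_0 = -1705/444. Peel one level at a time: if S = 1 + c*d/S' with S'(0) = 1, then c is the d-coefficient of S and S' = c*d/(S - 1).
S_1 = c0/f = 1 + (14/3)*d + (-55/12)*d^2 + ...; c1 = 14/3.
S_2 = c1*d/(S_1 - 1) = 1 + (55/56)*d + ...; c2 = 55/56.


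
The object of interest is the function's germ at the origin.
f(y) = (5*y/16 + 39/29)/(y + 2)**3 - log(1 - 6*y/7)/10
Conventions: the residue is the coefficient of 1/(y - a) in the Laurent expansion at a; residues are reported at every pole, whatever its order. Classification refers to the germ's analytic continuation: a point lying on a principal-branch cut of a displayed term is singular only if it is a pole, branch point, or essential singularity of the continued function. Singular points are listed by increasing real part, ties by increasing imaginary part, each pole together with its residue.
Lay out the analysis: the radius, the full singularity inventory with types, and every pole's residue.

Denominator factor (y + 2)^3: pole of order 3 at -2, modulus 2.
Branch term (-1/10)*log(1 - y/(7/6)): its argument vanishes at y = 7/6, a logarithmic branch point, modulus 7/6.
The radius of convergence is the smallest modulus among the singular points: 7/6.
The branch term is analytic at -2 and contributes nothing to the residue; only the rational part matters.
At the order-3 pole -2 set g(y) = (y - (-2))^3*(rational part) = 5*y/16 + 39/29.
Order-3 pole: residue = g''(a)/2; g''(-2) = 0, so the residue is 0.
List the singular points by increasing real part (a conjugate pair: the negative imaginary part first).

Radius of convergence at 0: 7/6.
At -2: a pole of order 3; residue 0.
At 7/6: a logarithmic branch point.
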